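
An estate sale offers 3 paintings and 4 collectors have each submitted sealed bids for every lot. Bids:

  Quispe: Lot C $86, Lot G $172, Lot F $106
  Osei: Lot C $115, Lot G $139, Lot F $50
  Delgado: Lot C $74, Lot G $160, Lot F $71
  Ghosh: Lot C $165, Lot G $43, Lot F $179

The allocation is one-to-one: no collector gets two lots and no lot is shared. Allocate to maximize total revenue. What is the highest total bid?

This is the linear assignment problem.
Optimal: Osei→Lot C ($115), Quispe→Lot G ($172), Ghosh→Lot F ($179) — total 115+172+179 = $466.
Row-greedy (each collector in turn takes its best remaining lot) gives $358, worse by 108.
No other one-to-one assignment exceeds $466.

Max total: $466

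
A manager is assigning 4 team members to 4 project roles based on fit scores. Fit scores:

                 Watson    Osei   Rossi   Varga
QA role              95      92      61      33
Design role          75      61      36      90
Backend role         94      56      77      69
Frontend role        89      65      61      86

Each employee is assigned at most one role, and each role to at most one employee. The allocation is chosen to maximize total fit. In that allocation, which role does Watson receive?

Optimal: Watson→Frontend role (89 pts), Osei→QA role (92 pts), Rossi→Backend role (77 pts), Varga→Design role (90 pts) — total 89+92+77+90 = 348 pts.
Column-greedy (each role in turn goes to its best remaining employee) gives 327 pts, worse by 21.
Next-best assignment: Watson→Backend role, Osei→QA role, Rossi→Frontend role, Varga→Design role = 337 pts.
No other one-to-one assignment exceeds 348 pts.
Watson's own top role is QA role (95 pts), but forcing Watson→QA role and reassigning the rest optimally gives only 327 pts — worse by 21.

Watson receives Frontend role.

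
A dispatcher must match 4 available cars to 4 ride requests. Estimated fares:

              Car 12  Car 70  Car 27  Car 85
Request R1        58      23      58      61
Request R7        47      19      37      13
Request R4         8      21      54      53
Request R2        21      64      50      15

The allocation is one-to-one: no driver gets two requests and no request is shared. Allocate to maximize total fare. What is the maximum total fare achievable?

Optimal: Car 12→Request R7 ($47), Car 70→Request R2 ($64), Car 27→Request R4 ($54), Car 85→Request R1 ($61) — total 47+64+54+61 = $226.
Row-greedy (each driver in turn takes its best remaining request) gives $189, worse by 37.
Next-best assignment: Car 12→Request R7, Car 70→Request R2, Car 27→Request R1, Car 85→Request R4 = $222.
Swapping Car 12↔Car 27 (Car 12→Request R4 $8, Car 27→Request R7 $37) loses 56.
Checked against all permutations: $226 is optimal.

Max total: $226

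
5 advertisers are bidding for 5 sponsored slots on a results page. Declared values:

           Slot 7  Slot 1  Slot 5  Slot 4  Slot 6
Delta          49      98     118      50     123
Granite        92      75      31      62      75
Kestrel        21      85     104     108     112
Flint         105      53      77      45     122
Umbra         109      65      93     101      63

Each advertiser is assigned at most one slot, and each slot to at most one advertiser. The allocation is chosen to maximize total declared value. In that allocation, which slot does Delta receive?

This is the linear assignment problem.
Optimal: Delta→Slot 5 ($118), Granite→Slot 1 ($75), Kestrel→Slot 4 ($108), Flint→Slot 6 ($122), Umbra→Slot 7 ($109) — total 118+75+108+122+109 = $532.
Row-greedy (each advertiser in turn takes its best remaining slot) gives $465, worse by 67.
Next-best assignment: Delta→Slot 5, Granite→Slot 7, Kestrel→Slot 1, Flint→Slot 6, Umbra→Slot 4 = $518.
Checked against all permutations: $532 is optimal.
Delta's own top slot is Slot 6 ($123), but forcing Delta→Slot 6 and reassigning the rest optimally gives only $508 — worse by 24.

Delta receives Slot 5.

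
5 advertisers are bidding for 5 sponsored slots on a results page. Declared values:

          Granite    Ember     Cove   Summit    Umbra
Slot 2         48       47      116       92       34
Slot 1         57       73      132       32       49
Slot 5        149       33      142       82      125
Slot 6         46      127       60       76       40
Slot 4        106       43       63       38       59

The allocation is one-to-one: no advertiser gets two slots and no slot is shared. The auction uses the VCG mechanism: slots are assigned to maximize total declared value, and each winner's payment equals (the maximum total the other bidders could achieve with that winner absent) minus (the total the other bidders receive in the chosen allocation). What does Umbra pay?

Umbra pays $43.

Efficient allocation: Granite→Slot 4 ($106), Ember→Slot 6 ($127), Cove→Slot 1 ($132), Summit→Slot 2 ($92), Umbra→Slot 5 ($125); total welfare W = $582.
Umbra receives Slot 5 at value $125, so the others get W − 125 = $457.
Without Umbra: best allocation of the remaining 4 bidders over all 5 slots is Granite→Slot 5 ($149), Ember→Slot 6 ($127), Cove→Slot 1 ($132), Summit→Slot 2 ($92), total $500.
VCG payment = (others' best without Umbra) − (others' welfare with Umbra) = 500 − 457 = $43.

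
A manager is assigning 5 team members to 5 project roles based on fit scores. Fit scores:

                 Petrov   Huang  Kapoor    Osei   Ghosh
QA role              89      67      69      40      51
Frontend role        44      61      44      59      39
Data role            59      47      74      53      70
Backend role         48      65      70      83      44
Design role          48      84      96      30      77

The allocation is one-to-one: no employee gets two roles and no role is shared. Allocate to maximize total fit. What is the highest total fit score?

Max total: 399 pts

Optimal: Petrov→QA role (89 pts), Huang→Frontend role (61 pts), Kapoor→Design role (96 pts), Osei→Backend role (83 pts), Ghosh→Data role (70 pts) — total 89+61+96+83+70 = 399 pts.
Column-greedy (each role in turn goes to its best remaining employee) gives 384 pts, worse by 15.
Next-best assignment: Petrov→QA role, Huang→Frontend role, Kapoor→Data role, Osei→Backend role, Ghosh→Design role = 384 pts.
No other one-to-one assignment exceeds 399 pts.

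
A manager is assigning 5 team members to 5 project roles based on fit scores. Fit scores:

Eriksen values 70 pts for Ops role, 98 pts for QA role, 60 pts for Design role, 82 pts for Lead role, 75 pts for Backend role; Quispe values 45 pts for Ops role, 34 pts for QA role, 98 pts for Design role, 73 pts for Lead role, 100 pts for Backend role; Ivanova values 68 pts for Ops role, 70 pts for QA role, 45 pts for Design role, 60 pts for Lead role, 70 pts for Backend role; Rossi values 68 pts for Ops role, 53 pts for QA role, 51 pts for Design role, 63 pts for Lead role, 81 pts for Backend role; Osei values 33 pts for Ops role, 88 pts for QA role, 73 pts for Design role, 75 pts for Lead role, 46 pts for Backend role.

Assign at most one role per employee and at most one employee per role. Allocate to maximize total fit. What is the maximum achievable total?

Treat this as an assignment problem: match each employee to one role.
Optimal: Eriksen→QA role (98 pts), Quispe→Design role (98 pts), Ivanova→Ops role (68 pts), Rossi→Backend role (81 pts), Osei→Lead role (75 pts) — total 98+98+68+81+75 = 420 pts.
Row-greedy (each employee in turn takes its best remaining role) gives 402 pts, worse by 18.
Next-best assignment: Eriksen→Lead role, Quispe→Design role, Ivanova→Ops role, Rossi→Backend role, Osei→QA role = 417 pts.
Swapping Eriksen↔Rossi (Eriksen→Backend role 75 pts, Rossi→QA role 53 pts) loses 51.

Maximum total: 420 pts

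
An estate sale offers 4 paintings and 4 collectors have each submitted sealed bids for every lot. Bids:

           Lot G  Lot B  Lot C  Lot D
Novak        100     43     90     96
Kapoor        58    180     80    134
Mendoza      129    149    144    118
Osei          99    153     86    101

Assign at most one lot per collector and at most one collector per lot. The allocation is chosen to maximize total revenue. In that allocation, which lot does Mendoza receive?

Mendoza receives Lot C.

This is the linear assignment problem.
Optimal: Novak→Lot G ($100), Kapoor→Lot D ($134), Mendoza→Lot C ($144), Osei→Lot B ($153) — total 100+134+144+153 = $531.
Max-entry greedy (repeatedly take the single best remaining cell) gives $525, worse by 6.
Next-best assignment: Novak→Lot G, Kapoor→Lot B, Mendoza→Lot C, Osei→Lot D = $525.
Mendoza's own top lot is Lot B ($149), but forcing Mendoza→Lot B and reassigning the rest optimally gives only $472 — worse by 59.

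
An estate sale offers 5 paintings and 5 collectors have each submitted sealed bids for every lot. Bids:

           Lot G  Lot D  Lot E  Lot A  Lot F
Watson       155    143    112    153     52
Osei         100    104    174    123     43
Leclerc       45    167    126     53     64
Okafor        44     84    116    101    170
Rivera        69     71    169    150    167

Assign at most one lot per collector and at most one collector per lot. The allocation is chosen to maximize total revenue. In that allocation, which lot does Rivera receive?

Optimal: Watson→Lot G ($155), Osei→Lot E ($174), Leclerc→Lot D ($167), Okafor→Lot F ($170), Rivera→Lot A ($150) — total 155+174+167+170+150 = $816.
Next-best assignment: Watson→Lot G, Osei→Lot A, Leclerc→Lot D, Okafor→Lot F, Rivera→Lot E = $784.
Swapping Rivera↔Okafor (Rivera→Lot F $167, Okafor→Lot A $101) loses 52.
Rivera's own top lot is Lot E ($169), but forcing Rivera→Lot E and reassigning the rest optimally gives only $784 — worse by 32.

Rivera receives Lot A.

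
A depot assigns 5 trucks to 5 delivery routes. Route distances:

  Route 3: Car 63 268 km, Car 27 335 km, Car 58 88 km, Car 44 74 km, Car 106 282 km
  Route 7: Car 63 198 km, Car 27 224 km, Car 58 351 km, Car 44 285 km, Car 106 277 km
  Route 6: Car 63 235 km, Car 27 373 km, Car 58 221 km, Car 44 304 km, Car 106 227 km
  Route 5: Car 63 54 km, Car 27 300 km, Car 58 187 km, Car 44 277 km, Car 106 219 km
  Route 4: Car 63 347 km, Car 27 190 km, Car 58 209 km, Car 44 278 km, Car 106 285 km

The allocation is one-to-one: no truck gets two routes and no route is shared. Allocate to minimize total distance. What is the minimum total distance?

Min total: 788 km

Treat this as an assignment problem: match each truck to one route.
Optimal: Car 63→Route 5 (54 km), Car 27→Route 7 (224 km), Car 58→Route 4 (209 km), Car 44→Route 3 (74 km), Car 106→Route 6 (227 km) — total 54+224+209+74+227 = 788 km.
Column-greedy (each route in turn goes to its cheapest remaining truck) gives 902 km, worse by 114.
No other one-to-one assignment undercuts 788 km.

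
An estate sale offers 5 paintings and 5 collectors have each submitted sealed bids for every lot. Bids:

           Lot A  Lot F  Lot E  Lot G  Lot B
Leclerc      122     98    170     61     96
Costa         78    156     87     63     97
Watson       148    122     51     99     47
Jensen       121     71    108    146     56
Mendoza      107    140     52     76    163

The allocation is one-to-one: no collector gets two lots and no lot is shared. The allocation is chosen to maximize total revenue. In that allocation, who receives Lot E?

Leclerc receives Lot E.

Optimal: Leclerc→Lot E ($170), Costa→Lot F ($156), Watson→Lot A ($148), Jensen→Lot G ($146), Mendoza→Lot B ($163) — total 170+156+148+146+163 = $783.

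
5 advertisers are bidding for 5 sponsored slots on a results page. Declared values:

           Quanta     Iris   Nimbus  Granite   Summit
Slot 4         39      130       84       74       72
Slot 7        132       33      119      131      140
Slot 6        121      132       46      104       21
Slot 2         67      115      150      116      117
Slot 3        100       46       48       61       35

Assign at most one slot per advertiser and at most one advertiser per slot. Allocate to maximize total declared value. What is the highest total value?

Max total: $624

Optimal: Quanta→Slot 3 ($100), Iris→Slot 4 ($130), Nimbus→Slot 2 ($150), Granite→Slot 6 ($104), Summit→Slot 7 ($140) — total 100+130+150+104+140 = $624.
Column-greedy (each slot in turn goes to its best remaining advertiser) gives $602, worse by 22.
Next-best assignment: Quanta→Slot 6, Iris→Slot 4, Nimbus→Slot 2, Granite→Slot 3, Summit→Slot 7 = $602.
Every other assignment is strictly worse.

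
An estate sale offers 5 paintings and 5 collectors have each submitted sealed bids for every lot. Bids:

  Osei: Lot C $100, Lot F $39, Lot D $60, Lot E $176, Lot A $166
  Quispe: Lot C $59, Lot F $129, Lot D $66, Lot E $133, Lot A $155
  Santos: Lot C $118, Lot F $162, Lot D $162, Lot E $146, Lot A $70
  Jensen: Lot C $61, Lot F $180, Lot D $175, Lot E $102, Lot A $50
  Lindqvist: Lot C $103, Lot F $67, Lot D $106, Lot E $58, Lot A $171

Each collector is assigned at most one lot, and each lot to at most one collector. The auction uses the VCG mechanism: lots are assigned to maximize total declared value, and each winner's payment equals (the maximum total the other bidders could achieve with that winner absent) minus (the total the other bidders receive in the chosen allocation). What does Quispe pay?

Quispe pays $68.

Efficient allocation: Osei→Lot E ($176), Quispe→Lot A ($155), Santos→Lot D ($162), Jensen→Lot F ($180), Lindqvist→Lot C ($103); total welfare W = $776.
Quispe receives Lot A at value $155, so the others get W − 155 = $621.
Without Quispe: best allocation of the remaining 4 bidders over all 5 lots is Osei→Lot E ($176), Santos→Lot D ($162), Jensen→Lot F ($180), Lindqvist→Lot A ($171), total $689.
VCG payment = (others' best without Quispe) − (others' welfare with Quispe) = 689 − 621 = $68.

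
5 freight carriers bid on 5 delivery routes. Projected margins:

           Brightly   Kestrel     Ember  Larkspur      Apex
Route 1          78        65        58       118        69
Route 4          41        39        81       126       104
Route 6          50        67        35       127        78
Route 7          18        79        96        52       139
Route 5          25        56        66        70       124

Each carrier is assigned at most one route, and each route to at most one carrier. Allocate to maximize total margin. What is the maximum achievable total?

Max total: $491k

Optimal: Brightly→Route 1 ($78k), Kestrel→Route 6 ($67k), Ember→Route 7 ($96k), Larkspur→Route 4 ($126k), Apex→Route 5 ($124k) — total 78+67+96+126+124 = $491k.
Next-best assignment: Brightly→Route 1, Kestrel→Route 7, Ember→Route 4, Larkspur→Route 6, Apex→Route 5 = $489k.
Every other assignment is strictly worse.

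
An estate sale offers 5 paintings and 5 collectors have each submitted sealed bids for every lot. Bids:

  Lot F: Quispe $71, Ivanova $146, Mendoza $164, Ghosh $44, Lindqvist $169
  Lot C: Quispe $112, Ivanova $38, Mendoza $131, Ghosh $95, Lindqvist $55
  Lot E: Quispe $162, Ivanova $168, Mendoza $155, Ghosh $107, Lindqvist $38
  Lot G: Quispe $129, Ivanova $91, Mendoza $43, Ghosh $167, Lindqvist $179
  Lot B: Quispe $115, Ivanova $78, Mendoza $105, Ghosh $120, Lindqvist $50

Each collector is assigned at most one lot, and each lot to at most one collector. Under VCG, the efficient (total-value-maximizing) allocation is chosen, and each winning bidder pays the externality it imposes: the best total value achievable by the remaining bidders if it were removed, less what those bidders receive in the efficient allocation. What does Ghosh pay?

Efficient allocation: Quispe→Lot B ($115), Ivanova→Lot E ($168), Mendoza→Lot C ($131), Ghosh→Lot G ($167), Lindqvist→Lot F ($169); total welfare W = $750.
Ghosh receives Lot G at value $167, so the others get W − 167 = $583.
Without Ghosh: best allocation of the remaining 4 bidders over all 5 lots is Quispe→Lot B ($115), Ivanova→Lot E ($168), Mendoza→Lot F ($164), Lindqvist→Lot G ($179), total $626.
VCG payment = (others' best without Ghosh) − (others' welfare with Ghosh) = 626 − 583 = $43.

Ghosh pays $43.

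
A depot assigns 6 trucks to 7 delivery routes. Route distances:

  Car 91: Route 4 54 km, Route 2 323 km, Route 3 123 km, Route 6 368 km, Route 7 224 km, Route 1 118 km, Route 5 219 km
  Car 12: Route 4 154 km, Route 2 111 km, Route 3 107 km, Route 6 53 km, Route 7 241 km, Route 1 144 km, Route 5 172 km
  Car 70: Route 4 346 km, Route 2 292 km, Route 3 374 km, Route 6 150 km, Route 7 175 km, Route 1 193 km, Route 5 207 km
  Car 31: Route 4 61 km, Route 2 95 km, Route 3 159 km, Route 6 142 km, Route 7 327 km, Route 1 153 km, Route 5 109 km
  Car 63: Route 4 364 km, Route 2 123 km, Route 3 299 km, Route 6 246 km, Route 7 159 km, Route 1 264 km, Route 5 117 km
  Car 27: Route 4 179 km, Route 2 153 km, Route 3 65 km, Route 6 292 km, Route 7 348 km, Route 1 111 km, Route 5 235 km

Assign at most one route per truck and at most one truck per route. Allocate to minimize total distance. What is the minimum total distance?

This is the linear assignment problem.
Optimal: Car 91→Route 4 (54 km), Car 12→Route 6 (53 km), Car 70→Route 7 (175 km), Car 31→Route 2 (95 km), Car 63→Route 5 (117 km), Car 27→Route 3 (65 km) — total 54+53+175+95+117+65 = 559 km.
Column-greedy (each route in turn goes to its cheapest remaining truck) gives 619 km, worse by 60.
Next-best assignment: Car 91→Route 4, Car 12→Route 6, Car 70→Route 1, Car 31→Route 2, Car 63→Route 5, Car 27→Route 3 = 577 km.

Minimum total: 559 km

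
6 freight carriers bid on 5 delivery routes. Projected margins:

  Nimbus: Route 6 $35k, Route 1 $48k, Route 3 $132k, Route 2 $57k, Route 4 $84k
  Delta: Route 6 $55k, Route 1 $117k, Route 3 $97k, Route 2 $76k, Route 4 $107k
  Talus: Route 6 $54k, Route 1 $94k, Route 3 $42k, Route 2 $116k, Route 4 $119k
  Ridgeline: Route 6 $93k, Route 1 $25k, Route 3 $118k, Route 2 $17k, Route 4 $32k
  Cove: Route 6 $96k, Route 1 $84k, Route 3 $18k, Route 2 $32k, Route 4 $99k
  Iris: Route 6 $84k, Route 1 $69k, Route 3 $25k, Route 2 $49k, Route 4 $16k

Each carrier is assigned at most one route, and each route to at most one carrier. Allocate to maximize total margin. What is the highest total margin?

Maximum total: $557k

This is a one-to-one assignment (maximum-weight bipartite matching).
Optimal: Ridgeline→Route 6 ($93k), Delta→Route 1 ($117k), Nimbus→Route 3 ($132k), Talus→Route 2 ($116k), Cove→Route 4 ($99k) — total 93+117+132+116+99 = $557k.
Column-greedy (each route in turn goes to its best remaining carrier) gives $493k, worse by 64.
Next-best assignment: Iris→Route 6, Delta→Route 1, Nimbus→Route 3, Talus→Route 2, Cove→Route 4 = $548k.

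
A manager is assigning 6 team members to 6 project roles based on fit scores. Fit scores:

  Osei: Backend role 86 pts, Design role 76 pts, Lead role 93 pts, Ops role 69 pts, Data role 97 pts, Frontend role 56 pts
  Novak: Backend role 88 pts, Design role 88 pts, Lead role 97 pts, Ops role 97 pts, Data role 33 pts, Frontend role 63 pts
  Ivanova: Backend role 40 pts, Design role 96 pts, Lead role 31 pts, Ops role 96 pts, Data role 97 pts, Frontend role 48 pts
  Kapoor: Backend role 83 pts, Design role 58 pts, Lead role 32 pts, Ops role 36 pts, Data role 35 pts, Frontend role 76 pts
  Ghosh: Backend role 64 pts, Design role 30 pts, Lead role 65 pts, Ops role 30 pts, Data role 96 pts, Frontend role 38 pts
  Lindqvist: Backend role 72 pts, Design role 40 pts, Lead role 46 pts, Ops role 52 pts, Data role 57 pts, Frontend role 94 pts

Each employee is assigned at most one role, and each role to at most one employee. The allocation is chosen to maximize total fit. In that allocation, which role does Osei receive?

Osei receives Lead role.

Optimal: Osei→Lead role (93 pts), Novak→Ops role (97 pts), Ivanova→Design role (96 pts), Kapoor→Backend role (83 pts), Ghosh→Data role (96 pts), Lindqvist→Frontend role (94 pts) — total 93+97+96+83+96+94 = 559 pts.
Column-greedy (each role in turn goes to its best remaining employee) gives 501 pts, worse by 58.
Swapping Ivanova↔Ghosh (Ivanova→Data role 97 pts, Ghosh→Design role 30 pts) loses 65.
Every other assignment is strictly worse.
Osei's own top role is Data role (97 pts), but forcing Osei→Data role and reassigning the rest optimally gives only 532 pts — worse by 27.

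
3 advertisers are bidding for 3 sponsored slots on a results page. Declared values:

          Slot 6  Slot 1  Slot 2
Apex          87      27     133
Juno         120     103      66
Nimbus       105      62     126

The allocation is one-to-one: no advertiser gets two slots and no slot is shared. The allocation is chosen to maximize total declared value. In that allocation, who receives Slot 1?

Juno receives Slot 1.

Treat this as an assignment problem: match each advertiser to one slot.
Optimal: Apex→Slot 2 ($133), Juno→Slot 1 ($103), Nimbus→Slot 6 ($105) — total 133+103+105 = $341.
Max-entry greedy (repeatedly take the single best remaining cell) gives $315, worse by 26.
Next-best assignment: Apex→Slot 6, Juno→Slot 1, Nimbus→Slot 2 = $316.
Swapping Apex↔Juno (Apex→Slot 1 $27, Juno→Slot 2 $66) loses 143.
Juno's own top slot is Slot 6 ($120), but forcing Juno→Slot 6 and reassigning the rest optimally gives only $315 — worse by 26.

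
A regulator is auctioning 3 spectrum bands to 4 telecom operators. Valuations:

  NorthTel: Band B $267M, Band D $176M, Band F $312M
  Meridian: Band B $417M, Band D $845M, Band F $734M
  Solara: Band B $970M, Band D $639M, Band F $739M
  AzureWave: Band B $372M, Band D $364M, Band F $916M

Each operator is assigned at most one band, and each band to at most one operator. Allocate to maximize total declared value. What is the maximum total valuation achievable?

This is a one-to-one assignment (maximum-weight bipartite matching).
Optimal: Solara→Band B ($970M), Meridian→Band D ($845M), AzureWave→Band F ($916M) — total 970+845+916 = $2731M.
Row-greedy (each operator in turn takes its best remaining band) gives $2127M, worse by 604.
Checked against all permutations: $2731M is optimal.

Maximum total: $2731M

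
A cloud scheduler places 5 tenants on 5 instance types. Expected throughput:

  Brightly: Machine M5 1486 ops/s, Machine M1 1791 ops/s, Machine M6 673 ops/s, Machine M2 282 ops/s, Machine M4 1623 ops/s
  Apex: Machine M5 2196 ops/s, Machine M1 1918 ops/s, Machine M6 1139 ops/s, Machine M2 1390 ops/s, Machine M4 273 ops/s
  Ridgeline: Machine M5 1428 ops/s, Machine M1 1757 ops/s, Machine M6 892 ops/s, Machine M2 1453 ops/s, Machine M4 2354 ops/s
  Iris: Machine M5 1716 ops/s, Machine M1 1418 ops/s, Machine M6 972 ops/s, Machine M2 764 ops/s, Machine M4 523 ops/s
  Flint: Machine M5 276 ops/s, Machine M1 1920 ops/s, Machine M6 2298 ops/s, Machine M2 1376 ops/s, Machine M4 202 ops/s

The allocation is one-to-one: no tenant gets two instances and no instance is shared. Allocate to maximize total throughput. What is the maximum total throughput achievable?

Maximum total: 9549 ops/s

Optimal: Brightly→Machine M1 (1791 ops/s), Apex→Machine M2 (1390 ops/s), Ridgeline→Machine M4 (2354 ops/s), Iris→Machine M5 (1716 ops/s), Flint→Machine M6 (2298 ops/s) — total 1791+1390+2354+1716+2298 = 9549 ops/s.
Row-greedy (each tenant in turn takes its best remaining instance) gives 8689 ops/s, worse by 860.
No other one-to-one assignment exceeds 9549 ops/s.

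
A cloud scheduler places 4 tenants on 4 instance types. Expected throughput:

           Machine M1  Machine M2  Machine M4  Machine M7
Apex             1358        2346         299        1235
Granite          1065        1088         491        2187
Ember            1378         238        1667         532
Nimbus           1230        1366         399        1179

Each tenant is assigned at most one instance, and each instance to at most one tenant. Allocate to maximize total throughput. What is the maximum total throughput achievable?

Optimal: Apex→Machine M2 (2346 ops/s), Granite→Machine M7 (2187 ops/s), Ember→Machine M4 (1667 ops/s), Nimbus→Machine M1 (1230 ops/s) — total 2346+2187+1667+1230 = 7430 ops/s.
Column-greedy (each instance in turn goes to its best remaining tenant) gives 5394 ops/s, worse by 2036.
Every other assignment is strictly worse.

Max total: 7430 ops/s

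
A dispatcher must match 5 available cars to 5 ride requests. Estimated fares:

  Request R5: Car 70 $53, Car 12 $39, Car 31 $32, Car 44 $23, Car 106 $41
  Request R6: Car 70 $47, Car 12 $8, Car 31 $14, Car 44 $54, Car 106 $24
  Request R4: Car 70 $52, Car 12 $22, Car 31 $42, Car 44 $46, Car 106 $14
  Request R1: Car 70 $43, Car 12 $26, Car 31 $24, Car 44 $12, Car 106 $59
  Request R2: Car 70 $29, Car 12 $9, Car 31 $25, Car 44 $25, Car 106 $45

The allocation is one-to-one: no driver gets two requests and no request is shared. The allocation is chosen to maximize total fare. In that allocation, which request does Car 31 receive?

Optimal: Car 70→Request R4 ($52), Car 12→Request R5 ($39), Car 31→Request R2 ($25), Car 44→Request R6 ($54), Car 106→Request R1 ($59) — total 52+39+25+54+59 = $229.
Column-greedy (each request in turn goes to its best remaining driver) gives $217, worse by 12.
Next-best assignment: Car 70→Request R1, Car 12→Request R5, Car 31→Request R4, Car 44→Request R6, Car 106→Request R2 = $223.
Swapping Car 44↔Car 31 (Car 44→Request R2 $25, Car 31→Request R6 $14) loses 40.
No other one-to-one assignment exceeds $229.
Car 31's own top request is Request R4 ($42), but forcing Car 31→Request R4 and reassigning the rest optimally gives only $223 — worse by 6.

Car 31 receives Request R2.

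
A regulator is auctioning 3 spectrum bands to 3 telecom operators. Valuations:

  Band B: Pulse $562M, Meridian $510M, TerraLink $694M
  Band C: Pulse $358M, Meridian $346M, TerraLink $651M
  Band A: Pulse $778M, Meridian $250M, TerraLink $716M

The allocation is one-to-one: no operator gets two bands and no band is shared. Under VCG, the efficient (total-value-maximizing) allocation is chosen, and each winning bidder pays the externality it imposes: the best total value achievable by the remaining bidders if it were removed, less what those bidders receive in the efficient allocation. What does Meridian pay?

Efficient allocation: Pulse→Band A ($778M), Meridian→Band B ($510M), TerraLink→Band C ($651M); total welfare W = $1939M.
Meridian receives Band B at value $510M, so the others get W − 510 = $1429M.
Without Meridian: best allocation of the remaining 2 bidders over all 3 bands is Pulse→Band A ($778M), TerraLink→Band B ($694M), total $1472M.
VCG payment = (others' best without Meridian) − (others' welfare with Meridian) = 1472 − 1429 = $43M.

Meridian pays $43M.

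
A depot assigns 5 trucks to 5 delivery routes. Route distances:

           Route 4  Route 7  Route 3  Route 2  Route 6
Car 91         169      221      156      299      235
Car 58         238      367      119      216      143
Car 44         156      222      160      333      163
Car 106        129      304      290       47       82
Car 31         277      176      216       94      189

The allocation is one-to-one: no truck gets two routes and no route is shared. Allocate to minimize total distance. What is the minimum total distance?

Optimal: Car 91→Route 7 (221 km), Car 58→Route 3 (119 km), Car 44→Route 4 (156 km), Car 106→Route 6 (82 km), Car 31→Route 2 (94 km) — total 221+119+156+82+94 = 672 km.
Column-greedy (each route in turn goes to its cheapest remaining truck) gives 886 km, worse by 214.
Every other assignment is strictly worse.

Minimum total: 672 km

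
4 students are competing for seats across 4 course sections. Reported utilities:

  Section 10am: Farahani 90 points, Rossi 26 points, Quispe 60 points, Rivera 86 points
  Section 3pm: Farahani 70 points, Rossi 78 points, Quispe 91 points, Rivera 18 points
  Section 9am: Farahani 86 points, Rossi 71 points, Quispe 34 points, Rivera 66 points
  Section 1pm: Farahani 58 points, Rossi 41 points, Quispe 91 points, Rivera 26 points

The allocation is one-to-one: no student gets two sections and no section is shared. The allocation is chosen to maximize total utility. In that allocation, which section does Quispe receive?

Treat this as an assignment problem: match each student to one section.
Optimal: Farahani→Section 9am (86 points), Rossi→Section 3pm (78 points), Quispe→Section 1pm (91 points), Rivera→Section 10am (86 points) — total 86+78+91+86 = 341 points.
Column-greedy (each section in turn goes to its best remaining student) gives 278 points, worse by 63.
Quispe's own top section is Section 3pm (91 points), but forcing Quispe→Section 3pm and reassigning the rest optimally gives only 306 points — worse by 35.

Quispe receives Section 1pm.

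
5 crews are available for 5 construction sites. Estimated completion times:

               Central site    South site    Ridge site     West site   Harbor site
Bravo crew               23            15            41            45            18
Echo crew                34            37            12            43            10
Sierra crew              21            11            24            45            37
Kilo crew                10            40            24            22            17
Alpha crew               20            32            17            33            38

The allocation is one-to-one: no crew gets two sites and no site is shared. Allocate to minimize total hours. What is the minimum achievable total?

Minimum total: 83 hours

Optimal: Bravo crew→Central site (23 hours), Echo crew→Harbor site (10 hours), Sierra crew→South site (11 hours), Kilo crew→West site (22 hours), Alpha crew→Ridge site (17 hours) — total 23+10+11+22+17 = 83 hours.
Row-greedy (each crew in turn takes its cheapest remaining site) gives 85 hours, worse by 2.
Checked against all permutations: 83 hours is optimal.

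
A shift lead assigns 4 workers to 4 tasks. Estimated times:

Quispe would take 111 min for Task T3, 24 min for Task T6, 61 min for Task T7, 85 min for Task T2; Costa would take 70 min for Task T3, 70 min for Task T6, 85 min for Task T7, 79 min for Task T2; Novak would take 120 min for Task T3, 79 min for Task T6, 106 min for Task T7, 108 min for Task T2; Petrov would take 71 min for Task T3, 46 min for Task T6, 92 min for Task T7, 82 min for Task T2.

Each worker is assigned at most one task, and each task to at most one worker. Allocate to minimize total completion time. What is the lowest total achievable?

Optimal: Quispe→Task T6 (24 min), Costa→Task T2 (79 min), Novak→Task T7 (106 min), Petrov→Task T3 (71 min) — total 24+79+106+71 = 280 min.
Column-greedy (each task in turn goes to its cheapest remaining worker) gives 294 min, worse by 14.
Next-best assignment: Quispe→Task T6, Costa→Task T3, Novak→Task T7, Petrov→Task T2 = 282 min.

Minimum total: 280 min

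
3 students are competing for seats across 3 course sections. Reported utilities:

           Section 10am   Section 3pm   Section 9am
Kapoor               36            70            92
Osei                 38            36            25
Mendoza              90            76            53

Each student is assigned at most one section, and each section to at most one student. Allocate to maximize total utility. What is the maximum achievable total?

Treat this as an assignment problem: match each student to one section.
Optimal: Kapoor→Section 9am (92 points), Osei→Section 3pm (36 points), Mendoza→Section 10am (90 points) — total 92+36+90 = 218 points.

Max total: 218 points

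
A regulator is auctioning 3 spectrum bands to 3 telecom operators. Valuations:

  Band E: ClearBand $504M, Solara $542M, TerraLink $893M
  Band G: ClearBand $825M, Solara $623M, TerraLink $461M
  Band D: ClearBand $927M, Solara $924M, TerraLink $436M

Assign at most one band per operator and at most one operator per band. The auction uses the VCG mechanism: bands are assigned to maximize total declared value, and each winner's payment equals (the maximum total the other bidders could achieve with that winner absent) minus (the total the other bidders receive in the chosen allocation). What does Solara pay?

Efficient allocation: ClearBand→Band G ($825M), Solara→Band D ($924M), TerraLink→Band E ($893M); total welfare W = $2642M.
Solara receives Band D at value $924M, so the others get W − 924 = $1718M.
Without Solara: best allocation of the remaining 2 bidders over all 3 bands is ClearBand→Band D ($927M), TerraLink→Band E ($893M), total $1820M.
VCG payment = (others' best without Solara) − (others' welfare with Solara) = 1820 − 1718 = $102M.

Solara pays $102M.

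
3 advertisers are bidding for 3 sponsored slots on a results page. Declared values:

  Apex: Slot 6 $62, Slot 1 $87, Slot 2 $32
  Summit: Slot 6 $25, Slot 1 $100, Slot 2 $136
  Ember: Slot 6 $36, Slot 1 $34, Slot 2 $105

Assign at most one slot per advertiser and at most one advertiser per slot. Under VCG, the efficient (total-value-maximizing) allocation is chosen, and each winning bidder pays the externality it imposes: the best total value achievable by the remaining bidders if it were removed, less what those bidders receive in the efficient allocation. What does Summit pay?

Efficient allocation: Apex→Slot 6 ($62), Summit→Slot 1 ($100), Ember→Slot 2 ($105); total welfare W = $267.
Summit receives Slot 1 at value $100, so the others get W − 100 = $167.
Without Summit: best allocation of the remaining 2 bidders over all 3 slots is Apex→Slot 1 ($87), Ember→Slot 2 ($105), total $192.
VCG payment = (others' best without Summit) − (others' welfare with Summit) = 192 − 167 = $25.

Summit pays $25.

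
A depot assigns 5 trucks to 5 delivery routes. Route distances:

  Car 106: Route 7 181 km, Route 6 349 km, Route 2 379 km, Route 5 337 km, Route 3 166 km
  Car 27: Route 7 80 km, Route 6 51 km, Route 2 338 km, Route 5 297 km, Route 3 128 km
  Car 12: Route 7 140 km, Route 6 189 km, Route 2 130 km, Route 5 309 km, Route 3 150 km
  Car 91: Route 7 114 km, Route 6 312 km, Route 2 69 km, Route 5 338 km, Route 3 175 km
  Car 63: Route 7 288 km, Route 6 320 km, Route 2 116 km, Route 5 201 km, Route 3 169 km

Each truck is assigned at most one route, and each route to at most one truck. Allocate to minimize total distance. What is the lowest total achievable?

Optimal: Car 106→Route 3 (166 km), Car 27→Route 6 (51 km), Car 12→Route 7 (140 km), Car 91→Route 2 (69 km), Car 63→Route 5 (201 km) — total 166+51+140+69+201 = 627 km.
Row-greedy (each truck in turn takes its cheapest remaining route) gives 662 km, worse by 35.

Min total: 627 km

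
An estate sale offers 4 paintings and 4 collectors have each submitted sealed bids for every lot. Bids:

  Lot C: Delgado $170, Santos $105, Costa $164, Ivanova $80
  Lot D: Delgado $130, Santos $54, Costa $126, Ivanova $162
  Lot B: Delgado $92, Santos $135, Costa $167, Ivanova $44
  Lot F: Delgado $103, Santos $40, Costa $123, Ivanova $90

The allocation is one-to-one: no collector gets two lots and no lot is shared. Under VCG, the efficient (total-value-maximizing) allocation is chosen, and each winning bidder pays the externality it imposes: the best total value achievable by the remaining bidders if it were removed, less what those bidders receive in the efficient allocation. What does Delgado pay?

Efficient allocation: Delgado→Lot C ($170), Santos→Lot B ($135), Costa→Lot F ($123), Ivanova→Lot D ($162); total welfare W = $590.
Delgado receives Lot C at value $170, so the others get W − 170 = $420.
Without Delgado: best allocation of the remaining 3 bidders over all 4 lots is Santos→Lot B ($135), Costa→Lot C ($164), Ivanova→Lot D ($162), total $461.
VCG payment = (others' best without Delgado) − (others' welfare with Delgado) = 461 − 420 = $41.

Delgado pays $41.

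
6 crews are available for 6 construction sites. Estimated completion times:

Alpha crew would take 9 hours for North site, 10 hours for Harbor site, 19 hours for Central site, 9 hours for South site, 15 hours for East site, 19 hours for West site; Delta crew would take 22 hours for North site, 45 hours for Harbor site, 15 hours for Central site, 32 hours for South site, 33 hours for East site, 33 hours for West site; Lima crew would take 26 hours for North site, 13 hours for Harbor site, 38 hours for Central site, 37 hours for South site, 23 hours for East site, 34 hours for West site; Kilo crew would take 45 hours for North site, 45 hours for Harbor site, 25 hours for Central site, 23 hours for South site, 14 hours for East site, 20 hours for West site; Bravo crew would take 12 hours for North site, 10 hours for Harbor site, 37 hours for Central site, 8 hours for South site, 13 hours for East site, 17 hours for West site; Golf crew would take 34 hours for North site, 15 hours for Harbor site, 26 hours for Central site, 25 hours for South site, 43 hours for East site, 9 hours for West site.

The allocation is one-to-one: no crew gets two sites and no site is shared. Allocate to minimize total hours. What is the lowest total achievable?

Min total: 68 hours

Treat this as an assignment problem: match each crew to one site.
Optimal: Alpha crew→North site (9 hours), Delta crew→Central site (15 hours), Lima crew→Harbor site (13 hours), Kilo crew→East site (14 hours), Bravo crew→South site (8 hours), Golf crew→West site (9 hours) — total 9+15+13+14+8+9 = 68 hours.
Column-greedy (each site in turn goes to its cheapest remaining crew) gives 89 hours, worse by 21.
Next-best assignment: Alpha crew→South site, Delta crew→Central site, Lima crew→Harbor site, Kilo crew→East site, Bravo crew→North site, Golf crew→West site = 72 hours.
Every other assignment is strictly worse.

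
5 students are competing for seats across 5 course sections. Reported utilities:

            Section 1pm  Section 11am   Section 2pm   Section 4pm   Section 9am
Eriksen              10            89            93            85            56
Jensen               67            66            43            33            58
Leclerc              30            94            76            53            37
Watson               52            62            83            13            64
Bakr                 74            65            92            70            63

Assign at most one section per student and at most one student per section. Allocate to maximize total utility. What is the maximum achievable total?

Maximum total: 402 points

Treat this as an assignment problem: match each student to one section.
Optimal: Eriksen→Section 4pm (85 points), Jensen→Section 1pm (67 points), Leclerc→Section 11am (94 points), Watson→Section 9am (64 points), Bakr→Section 2pm (92 points) — total 85+67+94+64+92 = 402 points.
Row-greedy (each student in turn takes its best remaining section) gives 388 points, worse by 14.
Next-best assignment: Eriksen→Section 4pm, Jensen→Section 9am, Leclerc→Section 11am, Watson→Section 2pm, Bakr→Section 1pm = 394 points.
Checked against all permutations: 402 points is optimal.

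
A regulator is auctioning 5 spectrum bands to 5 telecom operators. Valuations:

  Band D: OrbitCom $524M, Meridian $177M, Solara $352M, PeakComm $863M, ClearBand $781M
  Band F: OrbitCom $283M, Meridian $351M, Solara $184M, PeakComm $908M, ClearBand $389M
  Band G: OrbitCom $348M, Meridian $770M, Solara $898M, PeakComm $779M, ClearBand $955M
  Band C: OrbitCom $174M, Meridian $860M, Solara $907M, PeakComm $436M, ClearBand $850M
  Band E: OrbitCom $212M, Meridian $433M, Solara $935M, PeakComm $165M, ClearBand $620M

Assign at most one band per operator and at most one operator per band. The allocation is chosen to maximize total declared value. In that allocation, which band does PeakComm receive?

Optimal: OrbitCom→Band D ($524M), Meridian→Band C ($860M), Solara→Band E ($935M), PeakComm→Band F ($908M), ClearBand→Band G ($955M) — total 524+860+935+908+955 = $4182M.
Column-greedy (each band in turn goes to its best remaining operator) gives $3222M, worse by 960.
Next-best assignment: OrbitCom→Band D, Meridian→Band G, Solara→Band E, PeakComm→Band F, ClearBand→Band C = $3987M.
Every other assignment is strictly worse.

PeakComm receives Band F.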